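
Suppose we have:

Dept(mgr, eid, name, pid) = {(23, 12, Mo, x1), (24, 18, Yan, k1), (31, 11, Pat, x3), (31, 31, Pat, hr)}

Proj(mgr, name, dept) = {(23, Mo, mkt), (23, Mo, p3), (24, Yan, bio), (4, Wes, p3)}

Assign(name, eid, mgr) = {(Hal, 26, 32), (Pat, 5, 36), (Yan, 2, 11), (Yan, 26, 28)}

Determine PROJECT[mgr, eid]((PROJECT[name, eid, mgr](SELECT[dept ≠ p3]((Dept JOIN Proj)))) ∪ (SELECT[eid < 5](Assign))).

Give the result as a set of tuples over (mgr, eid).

Natural join on mgr, name: {(23, 12, Mo, x1, mkt), (23, 12, Mo, x1, p3), (24, 18, Yan, k1, bio)}
Selection dept ≠ p3: {(23, 12, Mo, x1, mkt), (24, 18, Yan, k1, bio)}
Keep only column(s) name, eid, mgr: {(Mo, 12, 23), (Yan, 18, 24)}
Selection eid < 5: {(Yan, 2, 11)}
Set union of the two operands is {(Mo, 12, 23), (Yan, 18, 24), (Yan, 2, 11)}.
Keep only column(s) mgr, eid: {(11, 2), (23, 12), (24, 18)}

{(11, 2), (23, 12), (24, 18)}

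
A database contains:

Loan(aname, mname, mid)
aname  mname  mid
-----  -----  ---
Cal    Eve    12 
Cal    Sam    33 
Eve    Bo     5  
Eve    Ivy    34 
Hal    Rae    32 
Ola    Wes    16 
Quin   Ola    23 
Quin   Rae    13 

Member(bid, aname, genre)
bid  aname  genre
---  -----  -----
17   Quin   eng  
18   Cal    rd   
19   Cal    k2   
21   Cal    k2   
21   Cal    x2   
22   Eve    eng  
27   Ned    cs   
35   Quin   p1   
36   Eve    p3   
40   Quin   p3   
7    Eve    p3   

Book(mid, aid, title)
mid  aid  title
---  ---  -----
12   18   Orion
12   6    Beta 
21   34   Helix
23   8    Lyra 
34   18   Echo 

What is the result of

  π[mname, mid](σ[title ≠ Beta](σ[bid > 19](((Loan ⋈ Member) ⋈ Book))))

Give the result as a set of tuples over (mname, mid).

Natural join on aname: {(Cal, Eve, 12, 18, rd), (Cal, Eve, 12, 19, k2), (Cal, Eve, 12, 21, k2), (Cal, Eve, 12, 21, x2), (Cal, Sam, 33, 18, rd), (Cal, Sam, 33, 19, k2), (Cal, Sam, 33, 21, k2), (Cal, Sam, 33, 21, x2), (Eve, Bo, 5, 22, eng), (Eve, Bo, 5, 36, p3), (Eve, Bo, 5, 7, p3), (Eve, Ivy, 34, 22, eng), (Eve, Ivy, 34, 36, p3), (Eve, Ivy, 34, 7, p3), (Quin, Ola, 23, 17, eng), (Quin, Ola, 23, 35, p1), (Quin, Ola, 23, 40, p3), (Quin, Rae, 13, 17, eng), (Quin, Rae, 13, 35, p1), (Quin, Rae, 13, 40, p3)}
Natural join on mid: {(Cal, Eve, 12, 18, rd, 18, Orion), (Cal, Eve, 12, 18, rd, 6, Beta), (Cal, Eve, 12, 19, k2, 18, Orion), (Cal, Eve, 12, 19, k2, 6, Beta), (Cal, Eve, 12, 21, k2, 18, Orion), (Cal, Eve, 12, 21, k2, 6, Beta), (Cal, Eve, 12, 21, x2, 18, Orion), (Cal, Eve, 12, 21, x2, 6, Beta), (Eve, Ivy, 34, 22, eng, 18, Echo), (Eve, Ivy, 34, 36, p3, 18, Echo), (Eve, Ivy, 34, 7, p3, 18, Echo), (Quin, Ola, 23, 17, eng, 8, Lyra), (Quin, Ola, 23, 35, p1, 8, Lyra), (Quin, Ola, 23, 40, p3, 8, Lyra)}
Selection bid > 19: {(Cal, Eve, 12, 21, k2, 18, Orion), (Cal, Eve, 12, 21, k2, 6, Beta), (Cal, Eve, 12, 21, x2, 18, Orion), (Cal, Eve, 12, 21, x2, 6, Beta), (Eve, Ivy, 34, 22, eng, 18, Echo), (Eve, Ivy, 34, 36, p3, 18, Echo), (Quin, Ola, 23, 35, p1, 8, Lyra), (Quin, Ola, 23, 40, p3, 8, Lyra)}
Selection title ≠ Beta: {(Cal, Eve, 12, 21, k2, 18, Orion), (Cal, Eve, 12, 21, x2, 18, Orion), (Eve, Ivy, 34, 22, eng, 18, Echo), (Eve, Ivy, 34, 36, p3, 18, Echo), (Quin, Ola, 23, 35, p1, 8, Lyra), (Quin, Ola, 23, 40, p3, 8, Lyra)}
Keep only column(s) mname, mid (3 duplicate(s) eliminated): {(Eve, 12), (Ivy, 34), (Ola, 23)}

{(Eve, 12), (Ivy, 34), (Ola, 23)}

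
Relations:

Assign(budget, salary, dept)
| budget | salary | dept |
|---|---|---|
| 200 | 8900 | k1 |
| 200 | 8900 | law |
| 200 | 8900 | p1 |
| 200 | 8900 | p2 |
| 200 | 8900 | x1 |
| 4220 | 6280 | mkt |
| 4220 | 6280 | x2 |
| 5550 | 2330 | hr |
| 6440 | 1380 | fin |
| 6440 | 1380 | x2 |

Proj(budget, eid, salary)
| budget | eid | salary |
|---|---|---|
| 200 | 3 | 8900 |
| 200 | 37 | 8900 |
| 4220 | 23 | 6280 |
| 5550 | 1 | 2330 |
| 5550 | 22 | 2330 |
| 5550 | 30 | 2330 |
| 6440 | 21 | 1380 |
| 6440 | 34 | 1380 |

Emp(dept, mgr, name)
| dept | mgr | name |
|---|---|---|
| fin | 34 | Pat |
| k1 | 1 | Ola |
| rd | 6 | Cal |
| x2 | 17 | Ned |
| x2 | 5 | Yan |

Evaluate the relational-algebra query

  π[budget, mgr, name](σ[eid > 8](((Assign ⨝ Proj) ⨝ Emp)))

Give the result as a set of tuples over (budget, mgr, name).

{(200, 1, Ola), (4220, 17, Ned), (4220, 5, Yan), (6440, 17, Ned), (6440, 34, Pat), (6440, 5, Yan)}

Natural join on budget, salary: {(200, 8900, k1, 3), (200, 8900, k1, 37), (200, 8900, law, 3), (200, 8900, law, 37), (200, 8900, p1, 3), (200, 8900, p1, 37), (200, 8900, p2, 3), (200, 8900, p2, 37), (200, 8900, x1, 3), (200, 8900, x1, 37), (4220, 6280, mkt, 23), (4220, 6280, x2, 23), (5550, 2330, hr, 1), (5550, 2330, hr, 22), (5550, 2330, hr, 30), (6440, 1380, fin, 21), (6440, 1380, fin, 34), (6440, 1380, x2, 21), (6440, 1380, x2, 34)}
Natural join on dept: {(200, 8900, k1, 3, 1, Ola), (200, 8900, k1, 37, 1, Ola), (4220, 6280, x2, 23, 17, Ned), (4220, 6280, x2, 23, 5, Yan), (6440, 1380, fin, 21, 34, Pat), (6440, 1380, fin, 34, 34, Pat), (6440, 1380, x2, 21, 17, Ned), (6440, 1380, x2, 21, 5, Yan), (6440, 1380, x2, 34, 17, Ned), (6440, 1380, x2, 34, 5, Yan)}
σ[eid > 8]: keep tuples satisfying eid > 8 → {(200, 8900, k1, 37, 1, Ola), (4220, 6280, x2, 23, 17, Ned), (4220, 6280, x2, 23, 5, Yan), (6440, 1380, fin, 21, 34, Pat), (6440, 1380, fin, 34, 34, Pat), (6440, 1380, x2, 21, 17, Ned), (6440, 1380, x2, 21, 5, Yan), (6440, 1380, x2, 34, 17, Ned), (6440, 1380, x2, 34, 5, Yan)}
π_{budget, mgr, name} gives {(200, 1, Ola), (4220, 17, Ned), (4220, 5, Yan), (6440, 17, Ned), (6440, 34, Pat), (6440, 5, Yan)} (3 duplicate(s) eliminated).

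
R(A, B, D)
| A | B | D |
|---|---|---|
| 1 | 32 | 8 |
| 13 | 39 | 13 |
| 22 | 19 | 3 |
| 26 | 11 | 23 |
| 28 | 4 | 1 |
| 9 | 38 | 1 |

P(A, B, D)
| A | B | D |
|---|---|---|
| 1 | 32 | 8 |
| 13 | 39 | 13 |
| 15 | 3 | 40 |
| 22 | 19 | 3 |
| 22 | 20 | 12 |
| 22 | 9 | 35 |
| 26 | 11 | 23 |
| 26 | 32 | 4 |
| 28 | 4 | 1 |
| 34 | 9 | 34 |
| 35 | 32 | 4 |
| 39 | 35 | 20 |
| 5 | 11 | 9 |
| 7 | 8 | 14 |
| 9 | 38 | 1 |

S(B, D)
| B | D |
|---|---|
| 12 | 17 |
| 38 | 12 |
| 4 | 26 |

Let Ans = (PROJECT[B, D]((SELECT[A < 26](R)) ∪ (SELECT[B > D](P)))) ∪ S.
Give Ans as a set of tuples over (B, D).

{(11, 9), (12, 17), (19, 3), (20, 12), (32, 4), (32, 8), (35, 20), (38, 1), (38, 12), (39, 13), (4, 1), (4, 26)}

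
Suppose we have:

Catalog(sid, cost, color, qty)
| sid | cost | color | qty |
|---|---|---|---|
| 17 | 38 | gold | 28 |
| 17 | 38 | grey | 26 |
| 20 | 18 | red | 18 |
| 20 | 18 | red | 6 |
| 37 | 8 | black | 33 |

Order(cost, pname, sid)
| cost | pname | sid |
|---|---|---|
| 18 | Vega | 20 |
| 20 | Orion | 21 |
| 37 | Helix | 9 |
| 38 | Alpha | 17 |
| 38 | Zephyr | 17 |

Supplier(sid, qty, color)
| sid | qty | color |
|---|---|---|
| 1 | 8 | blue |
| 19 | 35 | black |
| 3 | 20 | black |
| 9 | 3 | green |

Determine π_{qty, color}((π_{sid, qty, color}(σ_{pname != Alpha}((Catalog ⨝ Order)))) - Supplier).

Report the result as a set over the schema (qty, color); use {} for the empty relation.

{(18, red), (26, grey), (28, gold), (6, red)}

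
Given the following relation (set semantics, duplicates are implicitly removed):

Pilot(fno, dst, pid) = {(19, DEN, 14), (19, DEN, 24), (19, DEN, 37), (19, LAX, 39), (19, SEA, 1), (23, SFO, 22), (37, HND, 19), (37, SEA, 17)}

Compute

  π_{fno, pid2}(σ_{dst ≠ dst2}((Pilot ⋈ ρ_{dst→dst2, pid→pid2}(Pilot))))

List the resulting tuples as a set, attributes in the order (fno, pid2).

{(19, 1), (19, 14), (19, 24), (19, 37), (19, 39), (37, 17), (37, 19)}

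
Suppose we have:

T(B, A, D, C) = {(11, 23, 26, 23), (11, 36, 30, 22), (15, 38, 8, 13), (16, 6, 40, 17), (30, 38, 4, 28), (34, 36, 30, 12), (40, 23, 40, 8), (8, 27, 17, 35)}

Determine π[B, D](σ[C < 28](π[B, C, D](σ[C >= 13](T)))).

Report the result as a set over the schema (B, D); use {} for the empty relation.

{(11, 26), (11, 30), (15, 8), (16, 40)}

Apply σ_{C >= 13}; surviving tuples: {(11, 23, 26, 23), (11, 36, 30, 22), (15, 38, 8, 13), (16, 6, 40, 17), (30, 38, 4, 28), (8, 27, 17, 35)}
π[B, C, D]: project onto (B, C, D) → {(11, 22, 30), (11, 23, 26), (15, 13, 8), (16, 17, 40), (30, 28, 4), (8, 35, 17)}
Apply σ_{C < 28}; surviving tuples: {(11, 22, 30), (11, 23, 26), (15, 13, 8), (16, 17, 40)}
π[B, D]: project onto (B, D) → {(11, 26), (11, 30), (15, 8), (16, 40)}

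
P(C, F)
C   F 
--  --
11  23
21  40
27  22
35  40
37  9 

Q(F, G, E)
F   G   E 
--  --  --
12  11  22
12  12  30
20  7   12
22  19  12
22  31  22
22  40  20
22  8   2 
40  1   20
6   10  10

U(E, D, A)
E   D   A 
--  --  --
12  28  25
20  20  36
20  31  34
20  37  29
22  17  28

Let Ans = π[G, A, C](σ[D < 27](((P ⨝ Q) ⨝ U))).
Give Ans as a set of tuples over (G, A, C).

{(1, 36, 21), (1, 36, 35), (31, 28, 27), (40, 36, 27)}

Joining P and Q on F yields {(21, 40, 1, 20), (27, 22, 19, 12), (27, 22, 31, 22), (27, 22, 40, 20), (27, 22, 8, 2), (35, 40, 1, 20)}.
Joining (P ⨝ Q) and U on E yields {(21, 40, 1, 20, 20, 36), (21, 40, 1, 20, 31, 34), (21, 40, 1, 20, 37, 29), (27, 22, 19, 12, 28, 25), (27, 22, 31, 22, 17, 28), (27, 22, 40, 20, 20, 36), (27, 22, 40, 20, 31, 34), (27, 22, 40, 20, 37, 29), (35, 40, 1, 20, 20, 36), (35, 40, 1, 20, 31, 34), (35, 40, 1, 20, 37, 29)}.
Filtering on D < 27 leaves {(21, 40, 1, 20, 20, 36), (27, 22, 31, 22, 17, 28), (27, 22, 40, 20, 20, 36), (35, 40, 1, 20, 20, 36)}.
Keep only column(s) G, A, C: {(1, 36, 21), (1, 36, 35), (31, 28, 27), (40, 36, 27)}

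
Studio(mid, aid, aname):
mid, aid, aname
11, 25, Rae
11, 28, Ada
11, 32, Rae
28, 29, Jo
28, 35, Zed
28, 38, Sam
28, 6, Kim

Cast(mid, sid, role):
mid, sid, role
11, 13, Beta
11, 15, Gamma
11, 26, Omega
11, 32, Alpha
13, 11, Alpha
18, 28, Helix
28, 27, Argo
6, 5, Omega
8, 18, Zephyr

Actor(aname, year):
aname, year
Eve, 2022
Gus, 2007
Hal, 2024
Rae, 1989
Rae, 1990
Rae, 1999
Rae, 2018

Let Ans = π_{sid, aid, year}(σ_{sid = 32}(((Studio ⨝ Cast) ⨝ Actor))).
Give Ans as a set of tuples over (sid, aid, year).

Joining Studio and Cast on mid yields {(11, 25, Rae, 13, Beta), (11, 25, Rae, 15, Gamma), (11, 25, Rae, 26, Omega), (11, 25, Rae, 32, Alpha), (11, 28, Ada, 13, Beta), (11, 28, Ada, 15, Gamma), (11, 28, Ada, 26, Omega), (11, 28, Ada, 32, Alpha), (11, 32, Rae, 13, Beta), (11, 32, Rae, 15, Gamma), (11, 32, Rae, 26, Omega), (11, 32, Rae, 32, Alpha), (28, 29, Jo, 27, Argo), (28, 35, Zed, 27, Argo), (28, 38, Sam, 27, Argo), (28, 6, Kim, 27, Argo)}.
Joining (Studio ⨝ Cast) and Actor on aname yields {(11, 25, Rae, 13, Beta, 1989), (11, 25, Rae, 13, Beta, 1990), (11, 25, Rae, 13, Beta, 1999), (11, 25, Rae, 13, Beta, 2018), (11, 25, Rae, 15, Gamma, 1989), (11, 25, Rae, 15, Gamma, 1990), (11, 25, Rae, 15, Gamma, 1999), (11, 25, Rae, 15, Gamma, 2018), (11, 25, Rae, 26, Omega, 1989), (11, 25, Rae, 26, Omega, 1990), (11, 25, Rae, 26, Omega, 1999), (11, 25, Rae, 26, Omega, 2018), (11, 25, Rae, 32, Alpha, 1989), (11, 25, Rae, 32, Alpha, 1990), (11, 25, Rae, 32, Alpha, 1999), (11, 25, Rae, 32, Alpha, 2018), (11, 32, Rae, 13, Beta, 1989), (11, 32, Rae, 13, Beta, 1990), (11, 32, Rae, 13, Beta, 1999), (11, 32, Rae, 13, Beta, 2018), (11, 32, Rae, 15, Gamma, 1989), (11, 32, Rae, 15, Gamma, 1990), (11, 32, Rae, 15, Gamma, 1999), (11, 32, Rae, 15, Gamma, 2018), (11, 32, Rae, 26, Omega, 1989), (11, 32, Rae, 26, Omega, 1990), (11, 32, Rae, 26, Omega, 1999), (11, 32, Rae, 26, Omega, 2018), (11, 32, Rae, 32, Alpha, 1989), (11, 32, Rae, 32, Alpha, 1990), (11, 32, Rae, 32, Alpha, 1999), (11, 32, Rae, 32, Alpha, 2018)}.
Apply σ_{sid = 32}; surviving tuples: {(11, 25, Rae, 32, Alpha, 1989), (11, 25, Rae, 32, Alpha, 1990), (11, 25, Rae, 32, Alpha, 1999), (11, 25, Rae, 32, Alpha, 2018), (11, 32, Rae, 32, Alpha, 1989), (11, 32, Rae, 32, Alpha, 1990), (11, 32, Rae, 32, Alpha, 1999), (11, 32, Rae, 32, Alpha, 2018)}
π[sid, aid, year]: project onto (sid, aid, year) → {(32, 25, 1989), (32, 25, 1990), (32, 25, 1999), (32, 25, 2018), (32, 32, 1989), (32, 32, 1990), (32, 32, 1999), (32, 32, 2018)}

{(32, 25, 1989), (32, 25, 1990), (32, 25, 1999), (32, 25, 2018), (32, 32, 1989), (32, 32, 1990), (32, 32, 1999), (32, 32, 2018)}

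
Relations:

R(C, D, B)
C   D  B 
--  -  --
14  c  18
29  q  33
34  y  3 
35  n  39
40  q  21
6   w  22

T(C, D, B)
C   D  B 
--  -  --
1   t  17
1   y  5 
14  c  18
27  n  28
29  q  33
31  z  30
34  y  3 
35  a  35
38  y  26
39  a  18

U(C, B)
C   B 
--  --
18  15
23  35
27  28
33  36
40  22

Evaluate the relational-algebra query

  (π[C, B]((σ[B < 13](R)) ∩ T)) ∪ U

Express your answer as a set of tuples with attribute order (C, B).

σ[B < 13]: keep tuples satisfying B < 13 → {(34, y, 3)}
Taking the intersection: {(34, y, 3)}
π_{C, B} gives {(34, 3)}.
Taking the union: {(18, 15), (23, 35), (27, 28), (33, 36), (34, 3), (40, 22)}

{(18, 15), (23, 35), (27, 28), (33, 36), (34, 3), (40, 22)}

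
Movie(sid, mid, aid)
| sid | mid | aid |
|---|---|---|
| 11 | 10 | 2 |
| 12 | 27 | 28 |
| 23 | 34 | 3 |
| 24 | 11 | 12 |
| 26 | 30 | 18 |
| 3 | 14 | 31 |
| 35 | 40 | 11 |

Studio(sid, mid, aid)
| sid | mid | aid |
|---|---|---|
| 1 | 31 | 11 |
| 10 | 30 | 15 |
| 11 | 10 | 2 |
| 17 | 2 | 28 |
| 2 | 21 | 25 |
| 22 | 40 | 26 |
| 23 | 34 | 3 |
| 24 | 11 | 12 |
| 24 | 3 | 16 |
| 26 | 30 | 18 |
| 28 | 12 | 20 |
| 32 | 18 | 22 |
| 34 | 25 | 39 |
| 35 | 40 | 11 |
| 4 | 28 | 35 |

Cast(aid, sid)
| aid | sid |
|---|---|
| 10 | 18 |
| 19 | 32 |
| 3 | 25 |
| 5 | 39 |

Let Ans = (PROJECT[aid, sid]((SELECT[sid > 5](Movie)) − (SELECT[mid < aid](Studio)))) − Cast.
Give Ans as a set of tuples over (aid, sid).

{(11, 35), (18, 26), (2, 11), (28, 12), (3, 23)}

Filtering on sid > 5 leaves {(11, 10, 2), (12, 27, 28), (23, 34, 3), (24, 11, 12), (26, 30, 18), (35, 40, 11)}.
Filtering on mid < aid leaves {(17, 2, 28), (2, 21, 25), (24, 11, 12), (24, 3, 16), (28, 12, 20), (32, 18, 22), (34, 25, 39), (4, 28, 35)}.
Set difference of the two operands is {(11, 10, 2), (12, 27, 28), (23, 34, 3), (26, 30, 18), (35, 40, 11)}.
Keep only column(s) aid, sid: {(11, 35), (18, 26), (2, 11), (28, 12), (3, 23)}
Set difference of the two operands is {(11, 35), (18, 26), (2, 11), (28, 12), (3, 23)}.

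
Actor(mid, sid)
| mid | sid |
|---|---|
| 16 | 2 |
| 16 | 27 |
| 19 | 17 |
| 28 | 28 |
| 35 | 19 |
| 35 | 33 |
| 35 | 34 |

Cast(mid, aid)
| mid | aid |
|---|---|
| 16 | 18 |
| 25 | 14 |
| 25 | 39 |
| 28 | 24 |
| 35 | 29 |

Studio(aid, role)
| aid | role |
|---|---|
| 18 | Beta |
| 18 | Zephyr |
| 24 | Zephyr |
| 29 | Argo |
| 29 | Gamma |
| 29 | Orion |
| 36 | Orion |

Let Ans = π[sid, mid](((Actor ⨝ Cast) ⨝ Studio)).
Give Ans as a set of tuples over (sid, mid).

Natural join on mid: {(16, 2, 18), (16, 27, 18), (28, 28, 24), (35, 19, 29), (35, 33, 29), (35, 34, 29)}
Natural join on aid: {(16, 2, 18, Beta), (16, 2, 18, Zephyr), (16, 27, 18, Beta), (16, 27, 18, Zephyr), (28, 28, 24, Zephyr), (35, 19, 29, Argo), (35, 19, 29, Gamma), (35, 19, 29, Orion), (35, 33, 29, Argo), (35, 33, 29, Gamma), (35, 33, 29, Orion), (35, 34, 29, Argo), (35, 34, 29, Gamma), (35, 34, 29, Orion)}
π[sid, mid]: project onto (sid, mid) (8 duplicate(s) eliminated) → {(19, 35), (2, 16), (27, 16), (28, 28), (33, 35), (34, 35)}

{(19, 35), (2, 16), (27, 16), (28, 28), (33, 35), (34, 35)}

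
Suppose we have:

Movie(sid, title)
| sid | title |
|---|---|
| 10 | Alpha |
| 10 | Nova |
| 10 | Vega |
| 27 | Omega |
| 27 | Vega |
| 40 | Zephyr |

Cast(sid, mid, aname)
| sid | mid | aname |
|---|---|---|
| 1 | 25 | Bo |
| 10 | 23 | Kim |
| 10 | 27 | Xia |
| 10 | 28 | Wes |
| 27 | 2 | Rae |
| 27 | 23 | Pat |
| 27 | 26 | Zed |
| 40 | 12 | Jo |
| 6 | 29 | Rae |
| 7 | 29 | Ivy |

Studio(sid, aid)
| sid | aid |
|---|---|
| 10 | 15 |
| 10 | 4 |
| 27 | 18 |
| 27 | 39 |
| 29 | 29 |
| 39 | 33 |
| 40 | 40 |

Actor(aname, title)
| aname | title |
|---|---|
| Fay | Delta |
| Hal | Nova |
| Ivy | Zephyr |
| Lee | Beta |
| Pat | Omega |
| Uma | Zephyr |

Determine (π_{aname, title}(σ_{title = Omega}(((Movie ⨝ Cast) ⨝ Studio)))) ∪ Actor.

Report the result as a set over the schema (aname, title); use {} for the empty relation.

{(Fay, Delta), (Hal, Nova), (Ivy, Zephyr), (Lee, Beta), (Pat, Omega), (Rae, Omega), (Uma, Zephyr), (Zed, Omega)}

Movie ⋈ Cast (natural join on sid): {(10, Alpha, 23, Kim), (10, Alpha, 27, Xia), (10, Alpha, 28, Wes), (10, Nova, 23, Kim), (10, Nova, 27, Xia), (10, Nova, 28, Wes), (10, Vega, 23, Kim), (10, Vega, 27, Xia), (10, Vega, 28, Wes), (27, Omega, 2, Rae), (27, Omega, 23, Pat), (27, Omega, 26, Zed), (27, Vega, 2, Rae), (27, Vega, 23, Pat), (27, Vega, 26, Zed), (40, Zephyr, 12, Jo)}
(Movie ⨝ Cast) ⋈ Studio (natural join on sid): {(10, Alpha, 23, Kim, 15), (10, Alpha, 23, Kim, 4), (10, Alpha, 27, Xia, 15), (10, Alpha, 27, Xia, 4), (10, Alpha, 28, Wes, 15), (10, Alpha, 28, Wes, 4), (10, Nova, 23, Kim, 15), (10, Nova, 23, Kim, 4), (10, Nova, 27, Xia, 15), (10, Nova, 27, Xia, 4), (10, Nova, 28, Wes, 15), (10, Nova, 28, Wes, 4), (10, Vega, 23, Kim, 15), (10, Vega, 23, Kim, 4), (10, Vega, 27, Xia, 15), (10, Vega, 27, Xia, 4), (10, Vega, 28, Wes, 15), (10, Vega, 28, Wes, 4), (27, Omega, 2, Rae, 18), (27, Omega, 2, Rae, 39), (27, Omega, 23, Pat, 18), (27, Omega, 23, Pat, 39), (27, Omega, 26, Zed, 18), (27, Omega, 26, Zed, 39), (27, Vega, 2, Rae, 18), (27, Vega, 2, Rae, 39), (27, Vega, 23, Pat, 18), (27, Vega, 23, Pat, 39), (27, Vega, 26, Zed, 18), (27, Vega, 26, Zed, 39), (40, Zephyr, 12, Jo, 40)}
Selection title = Omega: {(27, Omega, 2, Rae, 18), (27, Omega, 2, Rae, 39), (27, Omega, 23, Pat, 18), (27, Omega, 23, Pat, 39), (27, Omega, 26, Zed, 18), (27, Omega, 26, Zed, 39)}
π[aname, title]: project onto (aname, title) (3 duplicate(s) eliminated) → {(Pat, Omega), (Rae, Omega), (Zed, Omega)}
Union: {(Pat, Omega), (Rae, Omega), (Zed, Omega)} with {(Fay, Delta), (Hal, Nova), (Ivy, Zephyr), (Lee, Beta), (Pat, Omega), (Uma, Zephyr)} → {(Fay, Delta), (Hal, Nova), (Ivy, Zephyr), (Lee, Beta), (Pat, Omega), (Rae, Omega), (Uma, Zephyr), (Zed, Omega)}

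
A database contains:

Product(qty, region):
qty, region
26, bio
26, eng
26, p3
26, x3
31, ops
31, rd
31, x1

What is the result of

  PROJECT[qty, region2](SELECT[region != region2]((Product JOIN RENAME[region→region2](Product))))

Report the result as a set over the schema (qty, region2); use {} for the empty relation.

ρ[region→region2]: schema becomes (qty, region2); tuples unchanged.
Natural join on qty: {(26, bio, bio), (26, bio, eng), (26, bio, p3), (26, bio, x3), (26, eng, bio), (26, eng, eng), (26, eng, p3), (26, eng, x3), (26, p3, bio), (26, p3, eng), (26, p3, p3), (26, p3, x3), (26, x3, bio), (26, x3, eng), (26, x3, p3), (26, x3, x3), (31, ops, ops), (31, ops, rd), (31, ops, x1), (31, rd, ops), (31, rd, rd), (31, rd, x1), (31, x1, ops), (31, x1, rd), (31, x1, x1)}
σ[region != region2]: keep tuples satisfying region != region2 → {(26, bio, eng), (26, bio, p3), (26, bio, x3), (26, eng, bio), (26, eng, p3), (26, eng, x3), (26, p3, bio), (26, p3, eng), (26, p3, x3), (26, x3, bio), (26, x3, eng), (26, x3, p3), (31, ops, rd), (31, ops, x1), (31, rd, ops), (31, rd, x1), (31, x1, ops), (31, x1, rd)}
Keep only column(s) qty, region2 (11 duplicate(s) eliminated): {(26, bio), (26, eng), (26, p3), (26, x3), (31, ops), (31, rd), (31, x1)}

{(26, bio), (26, eng), (26, p3), (26, x3), (31, ops), (31, rd), (31, x1)}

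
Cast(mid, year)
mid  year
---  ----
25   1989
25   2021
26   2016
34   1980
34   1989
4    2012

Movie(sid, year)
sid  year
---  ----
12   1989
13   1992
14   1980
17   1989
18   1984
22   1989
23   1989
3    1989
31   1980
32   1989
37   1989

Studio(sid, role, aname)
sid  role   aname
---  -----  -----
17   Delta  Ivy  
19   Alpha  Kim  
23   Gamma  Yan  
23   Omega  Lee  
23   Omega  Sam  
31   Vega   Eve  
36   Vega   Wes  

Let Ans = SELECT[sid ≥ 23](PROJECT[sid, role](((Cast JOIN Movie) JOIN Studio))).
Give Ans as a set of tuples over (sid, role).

{(23, Gamma), (23, Omega), (31, Vega)}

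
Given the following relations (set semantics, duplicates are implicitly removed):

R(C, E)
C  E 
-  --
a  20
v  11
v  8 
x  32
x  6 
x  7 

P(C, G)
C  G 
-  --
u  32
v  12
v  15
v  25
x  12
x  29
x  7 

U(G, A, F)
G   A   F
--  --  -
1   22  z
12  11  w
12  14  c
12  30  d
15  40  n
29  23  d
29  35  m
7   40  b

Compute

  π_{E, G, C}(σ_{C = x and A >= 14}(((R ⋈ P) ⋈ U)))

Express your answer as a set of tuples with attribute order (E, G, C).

{(32, 12, x), (32, 29, x), (32, 7, x), (6, 12, x), (6, 29, x), (6, 7, x), (7, 12, x), (7, 29, x), (7, 7, x)}

Natural join on C: {(v, 11, 12), (v, 11, 15), (v, 11, 25), (v, 8, 12), (v, 8, 15), (v, 8, 25), (x, 32, 12), (x, 32, 29), (x, 32, 7), (x, 6, 12), (x, 6, 29), (x, 6, 7), (x, 7, 12), (x, 7, 29), (x, 7, 7)}
Natural join on G: {(v, 11, 12, 11, w), (v, 11, 12, 14, c), (v, 11, 12, 30, d), (v, 11, 15, 40, n), (v, 8, 12, 11, w), (v, 8, 12, 14, c), (v, 8, 12, 30, d), (v, 8, 15, 40, n), (x, 32, 12, 11, w), (x, 32, 12, 14, c), (x, 32, 12, 30, d), (x, 32, 29, 23, d), (x, 32, 29, 35, m), (x, 32, 7, 40, b), (x, 6, 12, 11, w), (x, 6, 12, 14, c), (x, 6, 12, 30, d), (x, 6, 29, 23, d), (x, 6, 29, 35, m), (x, 6, 7, 40, b), (x, 7, 12, 11, w), (x, 7, 12, 14, c), (x, 7, 12, 30, d), (x, 7, 29, 23, d), (x, 7, 29, 35, m), (x, 7, 7, 40, b)}
Apply σ_{C = x and A >= 14}; surviving tuples: {(x, 32, 12, 14, c), (x, 32, 12, 30, d), (x, 32, 29, 23, d), (x, 32, 29, 35, m), (x, 32, 7, 40, b), (x, 6, 12, 14, c), (x, 6, 12, 30, d), (x, 6, 29, 23, d), (x, 6, 29, 35, m), (x, 6, 7, 40, b), (x, 7, 12, 14, c), (x, 7, 12, 30, d), (x, 7, 29, 23, d), (x, 7, 29, 35, m), (x, 7, 7, 40, b)}
Projecting to E, G, C (6 duplicate(s) eliminated): {(32, 12, x), (32, 29, x), (32, 7, x), (6, 12, x), (6, 29, x), (6, 7, x), (7, 12, x), (7, 29, x), (7, 7, x)}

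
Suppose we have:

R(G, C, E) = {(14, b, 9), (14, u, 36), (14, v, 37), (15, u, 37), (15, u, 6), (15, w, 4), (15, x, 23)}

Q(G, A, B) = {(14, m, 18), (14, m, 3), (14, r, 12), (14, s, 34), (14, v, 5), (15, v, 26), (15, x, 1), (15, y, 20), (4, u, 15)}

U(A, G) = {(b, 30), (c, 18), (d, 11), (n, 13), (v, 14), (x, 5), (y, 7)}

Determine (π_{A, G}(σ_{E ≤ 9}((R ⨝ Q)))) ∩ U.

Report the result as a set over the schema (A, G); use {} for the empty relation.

{(v, 14)}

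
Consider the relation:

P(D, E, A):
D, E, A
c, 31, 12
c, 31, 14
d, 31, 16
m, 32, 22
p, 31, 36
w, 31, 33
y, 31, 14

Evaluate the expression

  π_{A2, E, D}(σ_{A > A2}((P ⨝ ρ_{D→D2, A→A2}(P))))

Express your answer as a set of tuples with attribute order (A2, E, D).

{(12, 31, c), (12, 31, d), (12, 31, p), (12, 31, w), (12, 31, y), (14, 31, d), (14, 31, p), (14, 31, w), (16, 31, p), (16, 31, w), (33, 31, p)}

ρ[D→D2, A→A2]: schema becomes (D2, E, A2); tuples unchanged.
P ⋈ ρ_{D→D2, A→A2}(P) (natural join on E): {(c, 31, 12, c, 12), (c, 31, 12, c, 14), (c, 31, 12, d, 16), (c, 31, 12, p, 36), (c, 31, 12, w, 33), (c, 31, 12, y, 14), (c, 31, 14, c, 12), (c, 31, 14, c, 14), (c, 31, 14, d, 16), (c, 31, 14, p, 36), (c, 31, 14, w, 33), (c, 31, 14, y, 14), (d, 31, 16, c, 12), (d, 31, 16, c, 14), (d, 31, 16, d, 16), (d, 31, 16, p, 36), (d, 31, 16, w, 33), (d, 31, 16, y, 14), (m, 32, 22, m, 22), (p, 31, 36, c, 12), (p, 31, 36, c, 14), (p, 31, 36, d, 16), (p, 31, 36, p, 36), (p, 31, 36, w, 33), (p, 31, 36, y, 14), (w, 31, 33, c, 12), (w, 31, 33, c, 14), (w, 31, 33, d, 16), (w, 31, 33, p, 36), (w, 31, 33, w, 33), (w, 31, 33, y, 14), (y, 31, 14, c, 12), (y, 31, 14, c, 14), (y, 31, 14, d, 16), (y, 31, 14, p, 36), (y, 31, 14, w, 33), (y, 31, 14, y, 14)}
Selection A > A2: {(c, 31, 14, c, 12), (d, 31, 16, c, 12), (d, 31, 16, c, 14), (d, 31, 16, y, 14), (p, 31, 36, c, 12), (p, 31, 36, c, 14), (p, 31, 36, d, 16), (p, 31, 36, w, 33), (p, 31, 36, y, 14), (w, 31, 33, c, 12), (w, 31, 33, c, 14), (w, 31, 33, d, 16), (w, 31, 33, y, 14), (y, 31, 14, c, 12)}
Projecting to A2, E, D (3 duplicate(s) eliminated): {(12, 31, c), (12, 31, d), (12, 31, p), (12, 31, w), (12, 31, y), (14, 31, d), (14, 31, p), (14, 31, w), (16, 31, p), (16, 31, w), (33, 31, p)}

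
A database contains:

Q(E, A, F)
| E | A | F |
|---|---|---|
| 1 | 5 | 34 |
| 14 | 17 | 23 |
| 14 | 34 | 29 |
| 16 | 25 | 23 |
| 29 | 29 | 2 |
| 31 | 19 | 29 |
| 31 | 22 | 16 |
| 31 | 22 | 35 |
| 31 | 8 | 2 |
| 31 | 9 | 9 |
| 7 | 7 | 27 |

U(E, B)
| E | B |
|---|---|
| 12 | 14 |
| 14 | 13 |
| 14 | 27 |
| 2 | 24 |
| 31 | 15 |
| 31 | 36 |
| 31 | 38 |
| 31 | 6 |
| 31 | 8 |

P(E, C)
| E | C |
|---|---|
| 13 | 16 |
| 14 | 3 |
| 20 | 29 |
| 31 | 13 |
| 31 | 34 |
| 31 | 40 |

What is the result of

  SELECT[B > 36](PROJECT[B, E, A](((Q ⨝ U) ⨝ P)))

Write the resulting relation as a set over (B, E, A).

{(38, 31, 19), (38, 31, 22), (38, 31, 8), (38, 31, 9)}

Q ⋈ U (natural join on E): {(14, 17, 23, 13), (14, 17, 23, 27), (14, 34, 29, 13), (14, 34, 29, 27), (31, 19, 29, 15), (31, 19, 29, 36), (31, 19, 29, 38), (31, 19, 29, 6), (31, 19, 29, 8), (31, 22, 16, 15), (31, 22, 16, 36), (31, 22, 16, 38), (31, 22, 16, 6), (31, 22, 16, 8), (31, 22, 35, 15), (31, 22, 35, 36), (31, 22, 35, 38), (31, 22, 35, 6), (31, 22, 35, 8), (31, 8, 2, 15), (31, 8, 2, 36), (31, 8, 2, 38), (31, 8, 2, 6), (31, 8, 2, 8), (31, 9, 9, 15), (31, 9, 9, 36), (31, 9, 9, 38), (31, 9, 9, 6), (31, 9, 9, 8)}
(Q ⨝ U) ⋈ P (natural join on E): {(14, 17, 23, 13, 3), (14, 17, 23, 27, 3), (14, 34, 29, 13, 3), (14, 34, 29, 27, 3), (31, 19, 29, 15, 13), (31, 19, 29, 15, 34), (31, 19, 29, 15, 40), (31, 19, 29, 36, 13), (31, 19, 29, 36, 34), (31, 19, 29, 36, 40), (31, 19, 29, 38, 13), (31, 19, 29, 38, 34), (31, 19, 29, 38, 40), (31, 19, 29, 6, 13), (31, 19, 29, 6, 34), (31, 19, 29, 6, 40), (31, 19, 29, 8, 13), (31, 19, 29, 8, 34), (31, 19, 29, 8, 40), (31, 22, 16, 15, 13), (31, 22, 16, 15, 34), (31, 22, 16, 15, 40), (31, 22, 16, 36, 13), (31, 22, 16, 36, 34), (31, 22, 16, 36, 40), (31, 22, 16, 38, 13), (31, 22, 16, 38, 34), (31, 22, 16, 38, 40), (31, 22, 16, 6, 13), (31, 22, 16, 6, 34), (31, 22, 16, 6, 40), (31, 22, 16, 8, 13), (31, 22, 16, 8, 34), (31, 22, 16, 8, 40), (31, 22, 35, 15, 13), (31, 22, 35, 15, 34), (31, 22, 35, 15, 40), (31, 22, 35, 36, 13), (31, 22, 35, 36, 34), (31, 22, 35, 36, 40), (31, 22, 35, 38, 13), (31, 22, 35, 38, 34), (31, 22, 35, 38, 40), (31, 22, 35, 6, 13), (31, 22, 35, 6, 34), (31, 22, 35, 6, 40), (31, 22, 35, 8, 13), (31, 22, 35, 8, 34), (31, 22, 35, 8, 40), (31, 8, 2, 15, 13), (31, 8, 2, 15, 34), (31, 8, 2, 15, 40), (31, 8, 2, 36, 13), (31, 8, 2, 36, 34), (31, 8, 2, 36, 40), (31, 8, 2, 38, 13), (31, 8, 2, 38, 34), (31, 8, 2, 38, 40), (31, 8, 2, 6, 13), (31, 8, 2, 6, 34), (31, 8, 2, 6, 40), (31, 8, 2, 8, 13), (31, 8, 2, 8, 34), (31, 8, 2, 8, 40), (31, 9, 9, 15, 13), (31, 9, 9, 15, 34), (31, 9, 9, 15, 40), (31, 9, 9, 36, 13), (31, 9, 9, 36, 34), (31, 9, 9, 36, 40), (31, 9, 9, 38, 13), (31, 9, 9, 38, 34), (31, 9, 9, 38, 40), (31, 9, 9, 6, 13), (31, 9, 9, 6, 34), (31, 9, 9, 6, 40), (31, 9, 9, 8, 13), (31, 9, 9, 8, 34), (31, 9, 9, 8, 40)}
Projecting to B, E, A (55 duplicate(s) eliminated): {(13, 14, 17), (13, 14, 34), (15, 31, 19), (15, 31, 22), (15, 31, 8), (15, 31, 9), (27, 14, 17), (27, 14, 34), (36, 31, 19), (36, 31, 22), (36, 31, 8), (36, 31, 9), (38, 31, 19), (38, 31, 22), (38, 31, 8), (38, 31, 9), (6, 31, 19), (6, 31, 22), (6, 31, 8), (6, 31, 9), (8, 31, 19), (8, 31, 22), (8, 31, 8), (8, 31, 9)}
Selection B > 36: {(38, 31, 19), (38, 31, 22), (38, 31, 8), (38, 31, 9)}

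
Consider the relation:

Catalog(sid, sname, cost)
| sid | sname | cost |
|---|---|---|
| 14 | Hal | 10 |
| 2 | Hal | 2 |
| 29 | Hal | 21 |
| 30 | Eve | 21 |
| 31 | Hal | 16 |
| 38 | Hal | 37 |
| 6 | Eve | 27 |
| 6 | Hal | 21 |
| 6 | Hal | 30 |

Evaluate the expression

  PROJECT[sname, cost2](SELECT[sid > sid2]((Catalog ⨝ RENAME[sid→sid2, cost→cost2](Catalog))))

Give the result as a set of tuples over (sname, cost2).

{(Eve, 27), (Hal, 10), (Hal, 16), (Hal, 2), (Hal, 21), (Hal, 30)}

ρ[sid→sid2, cost→cost2]: schema becomes (sid2, sname, cost2); tuples unchanged.
Natural join on sname: {(14, Hal, 10, 14, 10), (14, Hal, 10, 2, 2), (14, Hal, 10, 29, 21), (14, Hal, 10, 31, 16), (14, Hal, 10, 38, 37), (14, Hal, 10, 6, 21), (14, Hal, 10, 6, 30), (2, Hal, 2, 14, 10), (2, Hal, 2, 2, 2), (2, Hal, 2, 29, 21), (2, Hal, 2, 31, 16), (2, Hal, 2, 38, 37), (2, Hal, 2, 6, 21), (2, Hal, 2, 6, 30), (29, Hal, 21, 14, 10), (29, Hal, 21, 2, 2), (29, Hal, 21, 29, 21), (29, Hal, 21, 31, 16), (29, Hal, 21, 38, 37), (29, Hal, 21, 6, 21), (29, Hal, 21, 6, 30), (30, Eve, 21, 30, 21), (30, Eve, 21, 6, 27), (31, Hal, 16, 14, 10), (31, Hal, 16, 2, 2), (31, Hal, 16, 29, 21), (31, Hal, 16, 31, 16), (31, Hal, 16, 38, 37), (31, Hal, 16, 6, 21), (31, Hal, 16, 6, 30), (38, Hal, 37, 14, 10), (38, Hal, 37, 2, 2), (38, Hal, 37, 29, 21), (38, Hal, 37, 31, 16), (38, Hal, 37, 38, 37), (38, Hal, 37, 6, 21), (38, Hal, 37, 6, 30), (6, Eve, 27, 30, 21), (6, Eve, 27, 6, 27), (6, Hal, 21, 14, 10), (6, Hal, 21, 2, 2), (6, Hal, 21, 29, 21), (6, Hal, 21, 31, 16), (6, Hal, 21, 38, 37), (6, Hal, 21, 6, 21), (6, Hal, 21, 6, 30), (6, Hal, 30, 14, 10), (6, Hal, 30, 2, 2), (6, Hal, 30, 29, 21), (6, Hal, 30, 31, 16), (6, Hal, 30, 38, 37), (6, Hal, 30, 6, 21), (6, Hal, 30, 6, 30)}
Filtering on sid > sid2 leaves {(14, Hal, 10, 2, 2), (14, Hal, 10, 6, 21), (14, Hal, 10, 6, 30), (29, Hal, 21, 14, 10), (29, Hal, 21, 2, 2), (29, Hal, 21, 6, 21), (29, Hal, 21, 6, 30), (30, Eve, 21, 6, 27), (31, Hal, 16, 14, 10), (31, Hal, 16, 2, 2), (31, Hal, 16, 29, 21), (31, Hal, 16, 6, 21), (31, Hal, 16, 6, 30), (38, Hal, 37, 14, 10), (38, Hal, 37, 2, 2), (38, Hal, 37, 29, 21), (38, Hal, 37, 31, 16), (38, Hal, 37, 6, 21), (38, Hal, 37, 6, 30), (6, Hal, 21, 2, 2), (6, Hal, 30, 2, 2)}.
Keep only column(s) sname, cost2 (15 duplicate(s) eliminated): {(Eve, 27), (Hal, 10), (Hal, 16), (Hal, 2), (Hal, 21), (Hal, 30)}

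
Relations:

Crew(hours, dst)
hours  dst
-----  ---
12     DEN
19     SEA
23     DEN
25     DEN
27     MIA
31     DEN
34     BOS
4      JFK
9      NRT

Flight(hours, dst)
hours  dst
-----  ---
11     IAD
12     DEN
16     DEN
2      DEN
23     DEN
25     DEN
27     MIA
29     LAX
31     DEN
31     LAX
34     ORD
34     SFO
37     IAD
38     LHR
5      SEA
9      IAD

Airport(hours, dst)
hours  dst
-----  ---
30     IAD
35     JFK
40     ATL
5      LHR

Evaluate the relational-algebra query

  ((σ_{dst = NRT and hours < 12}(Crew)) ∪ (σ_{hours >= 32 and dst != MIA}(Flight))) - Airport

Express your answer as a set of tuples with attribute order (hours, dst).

Apply σ_{dst = NRT and hours < 12}; surviving tuples: {(9, NRT)}
Apply σ_{hours >= 32 and dst != MIA}; surviving tuples: {(34, ORD), (34, SFO), (37, IAD), (38, LHR)}
Taking the union: {(34, ORD), (34, SFO), (37, IAD), (38, LHR), (9, NRT)}
Taking the difference: {(34, ORD), (34, SFO), (37, IAD), (38, LHR), (9, NRT)}

{(34, ORD), (34, SFO), (37, IAD), (38, LHR), (9, NRT)}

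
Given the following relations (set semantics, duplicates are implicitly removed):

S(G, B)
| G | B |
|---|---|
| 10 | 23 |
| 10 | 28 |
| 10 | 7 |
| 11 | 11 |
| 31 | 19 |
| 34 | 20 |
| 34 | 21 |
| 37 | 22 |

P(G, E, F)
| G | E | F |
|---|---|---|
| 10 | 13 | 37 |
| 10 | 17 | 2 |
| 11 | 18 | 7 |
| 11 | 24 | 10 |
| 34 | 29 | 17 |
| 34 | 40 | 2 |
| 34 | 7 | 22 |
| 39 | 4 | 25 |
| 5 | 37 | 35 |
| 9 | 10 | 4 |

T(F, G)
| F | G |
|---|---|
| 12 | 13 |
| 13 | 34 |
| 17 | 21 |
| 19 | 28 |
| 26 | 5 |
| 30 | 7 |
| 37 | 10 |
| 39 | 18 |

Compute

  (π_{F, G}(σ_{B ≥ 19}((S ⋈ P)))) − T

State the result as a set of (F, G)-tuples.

Joining S and P on G yields {(10, 23, 13, 37), (10, 23, 17, 2), (10, 28, 13, 37), (10, 28, 17, 2), (10, 7, 13, 37), (10, 7, 17, 2), (11, 11, 18, 7), (11, 11, 24, 10), (34, 20, 29, 17), (34, 20, 40, 2), (34, 20, 7, 22), (34, 21, 29, 17), (34, 21, 40, 2), (34, 21, 7, 22)}.
Selection B ≥ 19: {(10, 23, 13, 37), (10, 23, 17, 2), (10, 28, 13, 37), (10, 28, 17, 2), (34, 20, 29, 17), (34, 20, 40, 2), (34, 20, 7, 22), (34, 21, 29, 17), (34, 21, 40, 2), (34, 21, 7, 22)}
Projecting to F, G (5 duplicate(s) eliminated): {(17, 34), (2, 10), (2, 34), (22, 34), (37, 10)}
Set difference of the two operands is {(17, 34), (2, 10), (2, 34), (22, 34)}.

{(17, 34), (2, 10), (2, 34), (22, 34)}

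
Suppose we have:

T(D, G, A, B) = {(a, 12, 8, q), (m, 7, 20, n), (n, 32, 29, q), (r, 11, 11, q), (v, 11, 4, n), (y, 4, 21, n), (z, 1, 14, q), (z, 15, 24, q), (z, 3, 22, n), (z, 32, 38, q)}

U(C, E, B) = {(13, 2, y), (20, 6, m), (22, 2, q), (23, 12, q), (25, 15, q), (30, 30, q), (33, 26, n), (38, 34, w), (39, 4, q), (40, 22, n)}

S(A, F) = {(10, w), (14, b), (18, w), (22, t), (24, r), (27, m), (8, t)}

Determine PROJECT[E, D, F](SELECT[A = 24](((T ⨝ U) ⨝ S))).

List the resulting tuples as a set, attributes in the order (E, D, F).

{(12, z, r), (15, z, r), (2, z, r), (30, z, r), (4, z, r)}

Natural join on B: {(a, 12, 8, q, 22, 2), (a, 12, 8, q, 23, 12), (a, 12, 8, q, 25, 15), (a, 12, 8, q, 30, 30), (a, 12, 8, q, 39, 4), (m, 7, 20, n, 33, 26), (m, 7, 20, n, 40, 22), (n, 32, 29, q, 22, 2), (n, 32, 29, q, 23, 12), (n, 32, 29, q, 25, 15), (n, 32, 29, q, 30, 30), (n, 32, 29, q, 39, 4), (r, 11, 11, q, 22, 2), (r, 11, 11, q, 23, 12), (r, 11, 11, q, 25, 15), (r, 11, 11, q, 30, 30), (r, 11, 11, q, 39, 4), (v, 11, 4, n, 33, 26), (v, 11, 4, n, 40, 22), (y, 4, 21, n, 33, 26), (y, 4, 21, n, 40, 22), (z, 1, 14, q, 22, 2), (z, 1, 14, q, 23, 12), (z, 1, 14, q, 25, 15), (z, 1, 14, q, 30, 30), (z, 1, 14, q, 39, 4), (z, 15, 24, q, 22, 2), (z, 15, 24, q, 23, 12), (z, 15, 24, q, 25, 15), (z, 15, 24, q, 30, 30), (z, 15, 24, q, 39, 4), (z, 3, 22, n, 33, 26), (z, 3, 22, n, 40, 22), (z, 32, 38, q, 22, 2), (z, 32, 38, q, 23, 12), (z, 32, 38, q, 25, 15), (z, 32, 38, q, 30, 30), (z, 32, 38, q, 39, 4)}
Natural join on A: {(a, 12, 8, q, 22, 2, t), (a, 12, 8, q, 23, 12, t), (a, 12, 8, q, 25, 15, t), (a, 12, 8, q, 30, 30, t), (a, 12, 8, q, 39, 4, t), (z, 1, 14, q, 22, 2, b), (z, 1, 14, q, 23, 12, b), (z, 1, 14, q, 25, 15, b), (z, 1, 14, q, 30, 30, b), (z, 1, 14, q, 39, 4, b), (z, 15, 24, q, 22, 2, r), (z, 15, 24, q, 23, 12, r), (z, 15, 24, q, 25, 15, r), (z, 15, 24, q, 30, 30, r), (z, 15, 24, q, 39, 4, r), (z, 3, 22, n, 33, 26, t), (z, 3, 22, n, 40, 22, t)}
Apply σ_{A = 24}; surviving tuples: {(z, 15, 24, q, 22, 2, r), (z, 15, 24, q, 23, 12, r), (z, 15, 24, q, 25, 15, r), (z, 15, 24, q, 30, 30, r), (z, 15, 24, q, 39, 4, r)}
Projecting to E, D, F: {(12, z, r), (15, z, r), (2, z, r), (30, z, r), (4, z, r)}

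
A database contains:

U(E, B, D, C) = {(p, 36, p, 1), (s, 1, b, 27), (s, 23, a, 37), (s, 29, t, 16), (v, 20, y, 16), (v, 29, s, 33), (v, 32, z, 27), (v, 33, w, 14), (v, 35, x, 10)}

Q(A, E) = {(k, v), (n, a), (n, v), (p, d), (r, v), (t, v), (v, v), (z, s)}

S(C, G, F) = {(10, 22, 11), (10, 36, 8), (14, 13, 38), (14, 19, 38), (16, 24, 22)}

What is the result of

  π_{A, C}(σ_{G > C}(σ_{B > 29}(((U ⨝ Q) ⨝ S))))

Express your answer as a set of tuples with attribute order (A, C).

{(k, 10), (k, 14), (n, 10), (n, 14), (r, 10), (r, 14), (t, 10), (t, 14), (v, 10), (v, 14)}

Joining U and Q on E yields {(s, 1, b, 27, z), (s, 23, a, 37, z), (s, 29, t, 16, z), (v, 20, y, 16, k), (v, 20, y, 16, n), (v, 20, y, 16, r), (v, 20, y, 16, t), (v, 20, y, 16, v), (v, 29, s, 33, k), (v, 29, s, 33, n), (v, 29, s, 33, r), (v, 29, s, 33, t), (v, 29, s, 33, v), (v, 32, z, 27, k), (v, 32, z, 27, n), (v, 32, z, 27, r), (v, 32, z, 27, t), (v, 32, z, 27, v), (v, 33, w, 14, k), (v, 33, w, 14, n), (v, 33, w, 14, r), (v, 33, w, 14, t), (v, 33, w, 14, v), (v, 35, x, 10, k), (v, 35, x, 10, n), (v, 35, x, 10, r), (v, 35, x, 10, t), (v, 35, x, 10, v)}.
Joining (U ⨝ Q) and S on C yields {(s, 29, t, 16, z, 24, 22), (v, 20, y, 16, k, 24, 22), (v, 20, y, 16, n, 24, 22), (v, 20, y, 16, r, 24, 22), (v, 20, y, 16, t, 24, 22), (v, 20, y, 16, v, 24, 22), (v, 33, w, 14, k, 13, 38), (v, 33, w, 14, k, 19, 38), (v, 33, w, 14, n, 13, 38), (v, 33, w, 14, n, 19, 38), (v, 33, w, 14, r, 13, 38), (v, 33, w, 14, r, 19, 38), (v, 33, w, 14, t, 13, 38), (v, 33, w, 14, t, 19, 38), (v, 33, w, 14, v, 13, 38), (v, 33, w, 14, v, 19, 38), (v, 35, x, 10, k, 22, 11), (v, 35, x, 10, k, 36, 8), (v, 35, x, 10, n, 22, 11), (v, 35, x, 10, n, 36, 8), (v, 35, x, 10, r, 22, 11), (v, 35, x, 10, r, 36, 8), (v, 35, x, 10, t, 22, 11), (v, 35, x, 10, t, 36, 8), (v, 35, x, 10, v, 22, 11), (v, 35, x, 10, v, 36, 8)}.
Selection B > 29: {(v, 33, w, 14, k, 13, 38), (v, 33, w, 14, k, 19, 38), (v, 33, w, 14, n, 13, 38), (v, 33, w, 14, n, 19, 38), (v, 33, w, 14, r, 13, 38), (v, 33, w, 14, r, 19, 38), (v, 33, w, 14, t, 13, 38), (v, 33, w, 14, t, 19, 38), (v, 33, w, 14, v, 13, 38), (v, 33, w, 14, v, 19, 38), (v, 35, x, 10, k, 22, 11), (v, 35, x, 10, k, 36, 8), (v, 35, x, 10, n, 22, 11), (v, 35, x, 10, n, 36, 8), (v, 35, x, 10, r, 22, 11), (v, 35, x, 10, r, 36, 8), (v, 35, x, 10, t, 22, 11), (v, 35, x, 10, t, 36, 8), (v, 35, x, 10, v, 22, 11), (v, 35, x, 10, v, 36, 8)}
Selection G > C: {(v, 33, w, 14, k, 19, 38), (v, 33, w, 14, n, 19, 38), (v, 33, w, 14, r, 19, 38), (v, 33, w, 14, t, 19, 38), (v, 33, w, 14, v, 19, 38), (v, 35, x, 10, k, 22, 11), (v, 35, x, 10, k, 36, 8), (v, 35, x, 10, n, 22, 11), (v, 35, x, 10, n, 36, 8), (v, 35, x, 10, r, 22, 11), (v, 35, x, 10, r, 36, 8), (v, 35, x, 10, t, 22, 11), (v, 35, x, 10, t, 36, 8), (v, 35, x, 10, v, 22, 11), (v, 35, x, 10, v, 36, 8)}
Projecting to A, C (5 duplicate(s) eliminated): {(k, 10), (k, 14), (n, 10), (n, 14), (r, 10), (r, 14), (t, 10), (t, 14), (v, 10), (v, 14)}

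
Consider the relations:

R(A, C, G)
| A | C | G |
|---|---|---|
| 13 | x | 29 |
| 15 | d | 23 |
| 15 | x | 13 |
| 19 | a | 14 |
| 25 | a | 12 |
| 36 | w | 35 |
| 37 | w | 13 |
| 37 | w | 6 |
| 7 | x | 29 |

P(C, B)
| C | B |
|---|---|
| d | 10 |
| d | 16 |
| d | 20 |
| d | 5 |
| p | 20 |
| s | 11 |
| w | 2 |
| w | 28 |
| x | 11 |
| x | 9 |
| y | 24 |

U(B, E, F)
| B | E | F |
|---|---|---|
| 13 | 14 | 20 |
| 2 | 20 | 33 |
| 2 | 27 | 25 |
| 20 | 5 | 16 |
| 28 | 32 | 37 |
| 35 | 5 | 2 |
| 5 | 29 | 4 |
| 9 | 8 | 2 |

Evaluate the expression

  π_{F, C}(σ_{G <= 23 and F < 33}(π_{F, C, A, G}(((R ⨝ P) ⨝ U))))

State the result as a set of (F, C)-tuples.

{(16, d), (2, x), (25, w), (4, d)}

R ⋈ P (natural join on C): {(13, x, 29, 11), (13, x, 29, 9), (15, d, 23, 10), (15, d, 23, 16), (15, d, 23, 20), (15, d, 23, 5), (15, x, 13, 11), (15, x, 13, 9), (36, w, 35, 2), (36, w, 35, 28), (37, w, 13, 2), (37, w, 13, 28), (37, w, 6, 2), (37, w, 6, 28), (7, x, 29, 11), (7, x, 29, 9)}
(R ⨝ P) ⋈ U (natural join on B): {(13, x, 29, 9, 8, 2), (15, d, 23, 20, 5, 16), (15, d, 23, 5, 29, 4), (15, x, 13, 9, 8, 2), (36, w, 35, 2, 20, 33), (36, w, 35, 2, 27, 25), (36, w, 35, 28, 32, 37), (37, w, 13, 2, 20, 33), (37, w, 13, 2, 27, 25), (37, w, 13, 28, 32, 37), (37, w, 6, 2, 20, 33), (37, w, 6, 2, 27, 25), (37, w, 6, 28, 32, 37), (7, x, 29, 9, 8, 2)}
π[F, C, A, G]: project onto (F, C, A, G) → {(16, d, 15, 23), (2, x, 13, 29), (2, x, 15, 13), (2, x, 7, 29), (25, w, 36, 35), (25, w, 37, 13), (25, w, 37, 6), (33, w, 36, 35), (33, w, 37, 13), (33, w, 37, 6), (37, w, 36, 35), (37, w, 37, 13), (37, w, 37, 6), (4, d, 15, 23)}
Filtering on G <= 23 and F < 33 leaves {(16, d, 15, 23), (2, x, 15, 13), (25, w, 37, 13), (25, w, 37, 6), (4, d, 15, 23)}.
π[F, C]: project onto (F, C) (1 duplicate(s) eliminated) → {(16, d), (2, x), (25, w), (4, d)}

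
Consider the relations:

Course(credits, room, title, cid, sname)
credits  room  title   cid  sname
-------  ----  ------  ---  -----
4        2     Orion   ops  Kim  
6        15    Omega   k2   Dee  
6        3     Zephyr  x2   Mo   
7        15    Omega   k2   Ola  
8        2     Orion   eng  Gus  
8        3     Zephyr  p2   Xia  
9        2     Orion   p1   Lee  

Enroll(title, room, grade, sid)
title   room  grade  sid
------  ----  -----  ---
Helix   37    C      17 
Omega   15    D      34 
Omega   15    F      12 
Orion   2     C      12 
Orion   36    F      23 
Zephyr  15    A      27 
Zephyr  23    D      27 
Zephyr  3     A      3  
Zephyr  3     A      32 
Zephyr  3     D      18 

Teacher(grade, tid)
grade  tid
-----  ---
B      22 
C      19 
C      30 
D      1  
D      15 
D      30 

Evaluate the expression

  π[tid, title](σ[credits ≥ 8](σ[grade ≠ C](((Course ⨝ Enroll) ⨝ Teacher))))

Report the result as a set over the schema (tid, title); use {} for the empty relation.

Course ⋈ Enroll (natural join on room, title): {(4, 2, Orion, ops, Kim, C, 12), (6, 15, Omega, k2, Dee, D, 34), (6, 15, Omega, k2, Dee, F, 12), (6, 3, Zephyr, x2, Mo, A, 3), (6, 3, Zephyr, x2, Mo, A, 32), (6, 3, Zephyr, x2, Mo, D, 18), (7, 15, Omega, k2, Ola, D, 34), (7, 15, Omega, k2, Ola, F, 12), (8, 2, Orion, eng, Gus, C, 12), (8, 3, Zephyr, p2, Xia, A, 3), (8, 3, Zephyr, p2, Xia, A, 32), (8, 3, Zephyr, p2, Xia, D, 18), (9, 2, Orion, p1, Lee, C, 12)}
(Course ⨝ Enroll) ⋈ Teacher (natural join on grade): {(4, 2, Orion, ops, Kim, C, 12, 19), (4, 2, Orion, ops, Kim, C, 12, 30), (6, 15, Omega, k2, Dee, D, 34, 1), (6, 15, Omega, k2, Dee, D, 34, 15), (6, 15, Omega, k2, Dee, D, 34, 30), (6, 3, Zephyr, x2, Mo, D, 18, 1), (6, 3, Zephyr, x2, Mo, D, 18, 15), (6, 3, Zephyr, x2, Mo, D, 18, 30), (7, 15, Omega, k2, Ola, D, 34, 1), (7, 15, Omega, k2, Ola, D, 34, 15), (7, 15, Omega, k2, Ola, D, 34, 30), (8, 2, Orion, eng, Gus, C, 12, 19), (8, 2, Orion, eng, Gus, C, 12, 30), (8, 3, Zephyr, p2, Xia, D, 18, 1), (8, 3, Zephyr, p2, Xia, D, 18, 15), (8, 3, Zephyr, p2, Xia, D, 18, 30), (9, 2, Orion, p1, Lee, C, 12, 19), (9, 2, Orion, p1, Lee, C, 12, 30)}
Selection grade ≠ C: {(6, 15, Omega, k2, Dee, D, 34, 1), (6, 15, Omega, k2, Dee, D, 34, 15), (6, 15, Omega, k2, Dee, D, 34, 30), (6, 3, Zephyr, x2, Mo, D, 18, 1), (6, 3, Zephyr, x2, Mo, D, 18, 15), (6, 3, Zephyr, x2, Mo, D, 18, 30), (7, 15, Omega, k2, Ola, D, 34, 1), (7, 15, Omega, k2, Ola, D, 34, 15), (7, 15, Omega, k2, Ola, D, 34, 30), (8, 3, Zephyr, p2, Xia, D, 18, 1), (8, 3, Zephyr, p2, Xia, D, 18, 15), (8, 3, Zephyr, p2, Xia, D, 18, 30)}
Selection credits ≥ 8: {(8, 3, Zephyr, p2, Xia, D, 18, 1), (8, 3, Zephyr, p2, Xia, D, 18, 15), (8, 3, Zephyr, p2, Xia, D, 18, 30)}
Keep only column(s) tid, title: {(1, Zephyr), (15, Zephyr), (30, Zephyr)}

{(1, Zephyr), (15, Zephyr), (30, Zephyr)}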